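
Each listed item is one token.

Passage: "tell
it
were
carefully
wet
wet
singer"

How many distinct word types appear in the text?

6

Distinct types: {carefully, it, singer, tell, were, wet}
V = 6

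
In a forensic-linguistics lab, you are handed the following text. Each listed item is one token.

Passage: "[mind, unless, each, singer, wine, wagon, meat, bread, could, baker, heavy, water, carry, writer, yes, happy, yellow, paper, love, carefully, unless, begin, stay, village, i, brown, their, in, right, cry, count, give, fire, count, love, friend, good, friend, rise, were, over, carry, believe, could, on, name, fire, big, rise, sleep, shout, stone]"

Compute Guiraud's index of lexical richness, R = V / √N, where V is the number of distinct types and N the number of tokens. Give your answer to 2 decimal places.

6.10

N = 52, V = 44.
√N = 7.211103
R = 44 / 7.211103 = 6.10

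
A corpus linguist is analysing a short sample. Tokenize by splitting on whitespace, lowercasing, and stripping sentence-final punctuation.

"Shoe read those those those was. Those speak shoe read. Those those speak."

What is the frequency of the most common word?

6

Frequencies: those:6, shoe:2, read:2, speak:2, was:1
Most common: 'those' with frequency 6.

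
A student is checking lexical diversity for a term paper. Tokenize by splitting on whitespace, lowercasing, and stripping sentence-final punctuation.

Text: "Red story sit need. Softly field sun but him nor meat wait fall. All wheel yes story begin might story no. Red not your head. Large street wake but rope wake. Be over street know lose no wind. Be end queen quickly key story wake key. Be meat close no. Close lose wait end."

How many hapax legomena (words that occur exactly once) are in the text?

Frequencies: story:4, no:3, wake:3, be:3, red:2, but:2, meat:2, wait:2, street:2, lose:2, end:2, key:2, close:2, sit:1, need:1, softly:1, field:1, sun:1, him:1, nor:1, … (16 more, each freq 1)
Hapax (freq=1): all, begin, fall, field, head, him, know, large, might, need, nor, not, over, queen, quickly, rope, sit, softly, sun, wheel, wind, yes, your

23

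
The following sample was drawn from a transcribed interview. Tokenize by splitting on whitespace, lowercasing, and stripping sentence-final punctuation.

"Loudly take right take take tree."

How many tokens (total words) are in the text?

6

Tokens: loudly, take, right, take, take, tree
N = 6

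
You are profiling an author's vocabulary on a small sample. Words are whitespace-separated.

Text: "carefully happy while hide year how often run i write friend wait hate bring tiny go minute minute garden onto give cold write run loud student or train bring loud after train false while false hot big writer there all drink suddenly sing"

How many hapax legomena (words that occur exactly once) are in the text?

27

Frequencies: while:2, run:2, write:2, bring:2, minute:2, loud:2, train:2, false:2, carefully:1, happy:1, hide:1, year:1, how:1, often:1, i:1, friend:1, wait:1, hate:1, tiny:1, go:1, … (15 more, each freq 1)
Hapax (freq=1): after, all, big, carefully, cold, drink, friend, garden, give, go, happy, hate, hide, hot, how, i, often, onto, or, sing, student, suddenly, there, tiny, wait, writer, year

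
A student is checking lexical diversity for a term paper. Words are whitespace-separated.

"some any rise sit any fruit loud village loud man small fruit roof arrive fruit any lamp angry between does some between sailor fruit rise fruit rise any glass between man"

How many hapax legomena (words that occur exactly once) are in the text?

10

Frequencies: fruit:5, any:4, rise:3, between:3, some:2, loud:2, man:2, sit:1, village:1, small:1, roof:1, arrive:1, lamp:1, angry:1, does:1, sailor:1, glass:1
Hapax (freq=1): angry, arrive, does, glass, lamp, roof, sailor, sit, small, village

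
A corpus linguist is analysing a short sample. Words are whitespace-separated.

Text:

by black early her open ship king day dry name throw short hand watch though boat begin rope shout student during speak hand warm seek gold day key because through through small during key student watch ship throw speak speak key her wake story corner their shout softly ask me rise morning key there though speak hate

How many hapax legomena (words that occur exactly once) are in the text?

Frequencies: speak:4, key:4, her:2, ship:2, day:2, throw:2, hand:2, watch:2, though:2, shout:2, student:2, during:2, through:2, by:1, black:1, early:1, open:1, king:1, dry:1, name:1, … (20 more, each freq 1)
Hapax (freq=1): ask, because, begin, black, boat, by, corner, dry, early, gold, hate, king, me, morning, name, open, rise, rope, seek, short, small, softly, story, their, there, wake, warm

27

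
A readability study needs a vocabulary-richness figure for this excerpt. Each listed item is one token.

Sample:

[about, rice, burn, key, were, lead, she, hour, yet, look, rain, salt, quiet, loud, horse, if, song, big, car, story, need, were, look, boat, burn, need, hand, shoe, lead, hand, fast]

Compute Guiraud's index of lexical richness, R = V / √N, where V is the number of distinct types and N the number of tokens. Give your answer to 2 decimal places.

N = 31, V = 25.
√N = 5.567764
R = 25 / 5.567764 = 4.49

4.49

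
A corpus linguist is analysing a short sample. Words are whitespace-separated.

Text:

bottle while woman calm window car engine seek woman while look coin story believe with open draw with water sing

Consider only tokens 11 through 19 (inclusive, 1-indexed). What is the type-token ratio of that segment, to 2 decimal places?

Segment tokens 11–19: look, coin, story, believe, with, open, draw, with, water
Segment N = 9, segment V = 8.
TTR = 8 / 9 = 0.89

0.89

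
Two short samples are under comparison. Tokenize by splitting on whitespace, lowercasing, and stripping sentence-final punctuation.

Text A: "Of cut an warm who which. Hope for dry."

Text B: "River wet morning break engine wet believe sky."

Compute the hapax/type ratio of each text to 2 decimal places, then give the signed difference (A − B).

A: hapax=9, V=9, ratio=1.00
B: hapax=6, V=7, ratio=0.86
Difference = 1.00 − 0.86 = 0.14

0.14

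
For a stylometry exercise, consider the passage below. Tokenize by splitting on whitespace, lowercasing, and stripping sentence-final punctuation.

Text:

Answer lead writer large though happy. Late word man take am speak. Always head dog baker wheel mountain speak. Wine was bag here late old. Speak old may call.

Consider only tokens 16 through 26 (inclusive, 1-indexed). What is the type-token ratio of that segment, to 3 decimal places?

0.909

Segment tokens 16–26: baker, wheel, mountain, speak, wine, was, bag, here, late, old, speak
Segment N = 11, segment V = 10.
TTR = 10 / 11 = 0.909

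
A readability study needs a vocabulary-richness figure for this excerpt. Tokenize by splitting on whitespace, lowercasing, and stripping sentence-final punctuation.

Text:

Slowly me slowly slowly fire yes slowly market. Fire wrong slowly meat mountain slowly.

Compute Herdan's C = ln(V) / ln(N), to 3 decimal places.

0.788

N = 14, V = 8.
ln(V) = 2.079442, ln(N) = 2.639057
C = 2.079442 / 2.639057 = 0.788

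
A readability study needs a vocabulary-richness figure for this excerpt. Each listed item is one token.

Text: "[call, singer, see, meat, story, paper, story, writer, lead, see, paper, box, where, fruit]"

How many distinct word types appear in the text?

Distinct types: {box, call, fruit, lead, meat, paper, see, singer, story, where, writer}
V = 11

11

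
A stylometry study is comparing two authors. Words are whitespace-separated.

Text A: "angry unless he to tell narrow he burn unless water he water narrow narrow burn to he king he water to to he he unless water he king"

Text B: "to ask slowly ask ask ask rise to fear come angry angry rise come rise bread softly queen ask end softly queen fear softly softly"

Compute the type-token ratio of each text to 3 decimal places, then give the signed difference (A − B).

-0.119

TTR(A) = 9/28 = 0.321
TTR(B) = 11/25 = 0.440
Difference = 0.321 − 0.440 = -0.119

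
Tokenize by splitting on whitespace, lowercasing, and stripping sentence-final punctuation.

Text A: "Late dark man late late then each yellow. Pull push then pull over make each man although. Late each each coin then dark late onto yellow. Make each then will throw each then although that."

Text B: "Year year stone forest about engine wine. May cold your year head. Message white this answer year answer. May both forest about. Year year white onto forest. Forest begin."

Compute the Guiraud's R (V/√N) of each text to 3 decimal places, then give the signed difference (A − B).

-0.453

A: V=16, N=35, R=2.704
B: V=17, N=29, R=3.157
Difference = 2.704 − 3.157 = -0.453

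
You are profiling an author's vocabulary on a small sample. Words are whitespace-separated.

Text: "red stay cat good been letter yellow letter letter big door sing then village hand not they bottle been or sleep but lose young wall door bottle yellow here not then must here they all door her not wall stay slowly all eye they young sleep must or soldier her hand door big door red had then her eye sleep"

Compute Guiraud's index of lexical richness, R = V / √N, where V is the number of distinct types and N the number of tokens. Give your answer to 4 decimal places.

3.8730

N = 60, V = 30.
√N = 7.745967
R = 30 / 7.745967 = 3.8730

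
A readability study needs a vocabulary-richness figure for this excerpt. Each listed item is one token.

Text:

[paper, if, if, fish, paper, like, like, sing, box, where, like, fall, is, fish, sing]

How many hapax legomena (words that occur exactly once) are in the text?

4

Frequencies: like:3, paper:2, if:2, fish:2, sing:2, box:1, where:1, fall:1, is:1
Hapax (freq=1): box, fall, is, where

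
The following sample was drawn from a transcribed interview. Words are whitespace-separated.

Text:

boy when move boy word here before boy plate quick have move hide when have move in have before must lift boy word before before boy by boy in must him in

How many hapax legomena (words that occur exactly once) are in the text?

Frequencies: boy:6, before:4, move:3, have:3, in:3, when:2, word:2, must:2, here:1, plate:1, quick:1, hide:1, lift:1, by:1, him:1
Hapax (freq=1): by, here, hide, him, lift, plate, quick

7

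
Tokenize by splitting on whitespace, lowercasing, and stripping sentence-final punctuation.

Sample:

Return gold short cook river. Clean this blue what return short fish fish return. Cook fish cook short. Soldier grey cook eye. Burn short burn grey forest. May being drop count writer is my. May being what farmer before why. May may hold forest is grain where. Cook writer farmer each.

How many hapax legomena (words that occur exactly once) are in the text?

Frequencies: cook:5, short:4, may:4, return:3, fish:3, what:2, grey:2, burn:2, forest:2, being:2, writer:2, is:2, farmer:2, gold:1, river:1, clean:1, this:1, blue:1, soldier:1, eye:1, … (9 more, each freq 1)
Hapax (freq=1): before, blue, clean, count, drop, each, eye, gold, grain, hold, my, river, soldier, this, where, why

16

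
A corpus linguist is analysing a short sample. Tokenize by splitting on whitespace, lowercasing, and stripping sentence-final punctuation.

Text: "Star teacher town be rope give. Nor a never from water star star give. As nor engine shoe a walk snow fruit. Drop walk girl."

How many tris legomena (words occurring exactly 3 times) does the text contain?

Frequencies: star:3, give:2, nor:2, a:2, walk:2, teacher:1, town:1, be:1, rope:1, never:1, from:1, water:1, as:1, engine:1, shoe:1, snow:1, fruit:1, drop:1, girl:1
Words with frequency 3: star

1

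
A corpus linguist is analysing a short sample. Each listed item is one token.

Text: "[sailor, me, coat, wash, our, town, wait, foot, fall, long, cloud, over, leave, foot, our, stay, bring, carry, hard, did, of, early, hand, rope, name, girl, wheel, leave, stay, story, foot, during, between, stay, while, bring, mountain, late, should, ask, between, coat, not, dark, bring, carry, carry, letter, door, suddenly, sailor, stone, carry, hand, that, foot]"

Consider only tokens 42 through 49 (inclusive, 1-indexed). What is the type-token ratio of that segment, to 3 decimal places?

Segment tokens 42–49: coat, not, dark, bring, carry, carry, letter, door
Segment N = 8, segment V = 7.
TTR = 7 / 8 = 0.875

0.875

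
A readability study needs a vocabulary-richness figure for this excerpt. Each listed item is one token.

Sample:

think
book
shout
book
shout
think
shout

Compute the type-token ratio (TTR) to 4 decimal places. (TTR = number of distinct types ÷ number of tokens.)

N = 7 tokens, V = 3 types.
TTR = V / N = 3 / 7 = 0.4286

0.4286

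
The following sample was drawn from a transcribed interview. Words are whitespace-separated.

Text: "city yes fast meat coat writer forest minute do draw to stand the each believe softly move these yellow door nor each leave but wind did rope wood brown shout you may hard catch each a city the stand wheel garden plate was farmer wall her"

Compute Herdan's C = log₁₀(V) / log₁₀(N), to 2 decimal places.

N = 46, V = 41.
log₁₀(V) = 1.612784, log₁₀(N) = 1.662758
C = 1.612784 / 1.662758 = 0.97

0.97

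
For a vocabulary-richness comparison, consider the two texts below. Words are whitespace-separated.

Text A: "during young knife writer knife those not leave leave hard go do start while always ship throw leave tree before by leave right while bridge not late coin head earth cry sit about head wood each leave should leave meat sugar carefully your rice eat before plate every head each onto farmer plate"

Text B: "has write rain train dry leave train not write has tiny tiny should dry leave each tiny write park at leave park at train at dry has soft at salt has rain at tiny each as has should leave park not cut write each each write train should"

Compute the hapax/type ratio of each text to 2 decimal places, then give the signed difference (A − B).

A: hapax=32, V=40, ratio=0.80
B: hapax=4, V=16, ratio=0.25
Difference = 0.80 − 0.25 = 0.55

0.55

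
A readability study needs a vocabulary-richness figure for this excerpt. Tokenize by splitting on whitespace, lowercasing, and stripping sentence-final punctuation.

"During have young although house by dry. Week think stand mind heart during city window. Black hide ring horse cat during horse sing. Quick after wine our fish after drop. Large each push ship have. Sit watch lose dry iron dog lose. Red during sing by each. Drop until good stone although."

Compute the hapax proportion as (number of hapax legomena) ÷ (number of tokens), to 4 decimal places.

0.5385

Frequencies: during:4, have:2, although:2, by:2, dry:2, horse:2, sing:2, after:2, drop:2, each:2, lose:2, young:1, house:1, week:1, think:1, stand:1, mind:1, heart:1, city:1, window:1, … (19 more, each freq 1)
Hapax count = 28; token count = 52.
Ratio = 28 / 52 = 0.5385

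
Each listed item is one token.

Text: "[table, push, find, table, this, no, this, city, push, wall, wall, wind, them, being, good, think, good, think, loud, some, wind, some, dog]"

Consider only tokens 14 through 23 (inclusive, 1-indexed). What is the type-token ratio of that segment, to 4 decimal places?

0.7000

Segment tokens 14–23: being, good, think, good, think, loud, some, wind, some, dog
Segment N = 10, segment V = 7.
TTR = 7 / 10 = 0.7000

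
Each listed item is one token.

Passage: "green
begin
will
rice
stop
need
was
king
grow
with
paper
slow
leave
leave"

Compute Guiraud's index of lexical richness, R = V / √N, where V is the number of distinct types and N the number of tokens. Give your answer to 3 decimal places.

3.474

N = 14, V = 13.
√N = 3.741657
R = 13 / 3.741657 = 3.474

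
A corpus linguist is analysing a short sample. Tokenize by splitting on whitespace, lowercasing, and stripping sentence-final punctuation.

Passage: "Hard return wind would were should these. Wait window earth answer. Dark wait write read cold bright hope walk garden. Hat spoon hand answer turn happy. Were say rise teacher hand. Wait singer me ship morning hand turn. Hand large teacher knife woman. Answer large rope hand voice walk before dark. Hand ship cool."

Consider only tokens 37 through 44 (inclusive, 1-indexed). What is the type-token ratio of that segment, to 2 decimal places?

Segment tokens 37–44: hand, turn, hand, large, teacher, knife, woman, answer
Segment N = 8, segment V = 7.
TTR = 7 / 8 = 0.88

0.88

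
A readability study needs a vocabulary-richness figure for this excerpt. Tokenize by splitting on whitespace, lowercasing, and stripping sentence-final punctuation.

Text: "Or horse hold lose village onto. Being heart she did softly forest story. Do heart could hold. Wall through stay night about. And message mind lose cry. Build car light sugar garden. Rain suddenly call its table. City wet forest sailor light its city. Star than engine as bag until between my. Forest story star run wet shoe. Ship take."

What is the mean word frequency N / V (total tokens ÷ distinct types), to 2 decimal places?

N = 60 tokens, V = 49 types.
Mean frequency = N / V = 60 / 49 = 1.22

1.22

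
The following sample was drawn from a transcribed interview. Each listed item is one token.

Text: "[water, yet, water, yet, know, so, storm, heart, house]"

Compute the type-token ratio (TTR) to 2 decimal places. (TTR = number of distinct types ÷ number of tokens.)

N = 9 tokens, V = 7 types.
TTR = V / N = 7 / 9 = 0.78

0.78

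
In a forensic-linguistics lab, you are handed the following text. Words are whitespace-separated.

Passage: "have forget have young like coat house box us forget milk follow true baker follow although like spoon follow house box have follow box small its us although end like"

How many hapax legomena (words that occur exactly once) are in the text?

Frequencies: follow:4, have:3, like:3, box:3, forget:2, house:2, us:2, although:2, young:1, coat:1, milk:1, true:1, baker:1, spoon:1, small:1, its:1, end:1
Hapax (freq=1): baker, coat, end, its, milk, small, spoon, true, young

9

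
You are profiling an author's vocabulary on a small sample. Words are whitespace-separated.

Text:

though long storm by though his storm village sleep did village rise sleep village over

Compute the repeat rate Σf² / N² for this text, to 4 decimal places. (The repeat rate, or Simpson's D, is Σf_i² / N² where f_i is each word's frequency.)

0.1200

Frequencies: village:3, though:2, storm:2, sleep:2, long:1, by:1, his:1, did:1, rise:1, over:1
Σf² = 27; N² = 225
Repeat rate = 27 / 225 = 0.1200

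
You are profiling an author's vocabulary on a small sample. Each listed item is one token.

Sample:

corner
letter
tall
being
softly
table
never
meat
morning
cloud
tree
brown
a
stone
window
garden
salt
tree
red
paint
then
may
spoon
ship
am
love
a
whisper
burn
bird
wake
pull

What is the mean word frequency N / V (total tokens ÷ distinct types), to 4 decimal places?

N = 32 tokens, V = 30 types.
Mean frequency = N / V = 32 / 30 = 1.0667

1.0667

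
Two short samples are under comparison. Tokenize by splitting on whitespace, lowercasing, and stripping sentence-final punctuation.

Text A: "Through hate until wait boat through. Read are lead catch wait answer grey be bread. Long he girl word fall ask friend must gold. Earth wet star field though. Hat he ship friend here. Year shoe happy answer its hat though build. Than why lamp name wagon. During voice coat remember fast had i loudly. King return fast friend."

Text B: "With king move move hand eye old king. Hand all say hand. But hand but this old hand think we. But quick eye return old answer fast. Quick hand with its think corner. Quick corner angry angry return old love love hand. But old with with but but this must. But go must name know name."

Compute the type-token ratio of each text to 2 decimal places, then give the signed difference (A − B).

0.42

TTR(A) = 50/59 = 0.85
TTR(B) = 24/56 = 0.43
Difference = 0.85 − 0.43 = 0.42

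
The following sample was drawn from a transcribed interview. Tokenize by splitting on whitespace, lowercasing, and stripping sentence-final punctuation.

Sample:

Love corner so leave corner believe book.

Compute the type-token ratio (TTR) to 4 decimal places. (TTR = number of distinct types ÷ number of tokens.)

0.8571

N = 7 tokens, V = 6 types.
TTR = V / N = 6 / 7 = 0.8571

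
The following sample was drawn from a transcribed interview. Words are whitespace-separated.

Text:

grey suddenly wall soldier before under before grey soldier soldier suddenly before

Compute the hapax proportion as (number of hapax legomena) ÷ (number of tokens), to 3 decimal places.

0.167

Frequencies: soldier:3, before:3, grey:2, suddenly:2, wall:1, under:1
Hapax count = 2; token count = 12.
Ratio = 2 / 12 = 0.167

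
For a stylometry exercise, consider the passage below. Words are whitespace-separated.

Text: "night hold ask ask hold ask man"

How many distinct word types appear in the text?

4

Distinct types: {ask, hold, man, night}
V = 4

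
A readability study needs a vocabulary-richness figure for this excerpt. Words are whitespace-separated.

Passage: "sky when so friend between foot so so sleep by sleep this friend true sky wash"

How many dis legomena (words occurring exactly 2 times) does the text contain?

Frequencies: so:3, sky:2, friend:2, sleep:2, when:1, between:1, foot:1, by:1, this:1, true:1, wash:1
Words with frequency 2: friend, sky, sleep

3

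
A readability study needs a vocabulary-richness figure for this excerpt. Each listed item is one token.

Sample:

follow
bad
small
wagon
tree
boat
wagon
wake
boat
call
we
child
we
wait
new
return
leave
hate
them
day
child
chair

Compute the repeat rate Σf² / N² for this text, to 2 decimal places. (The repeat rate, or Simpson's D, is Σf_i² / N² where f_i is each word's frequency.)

Frequencies: wagon:2, boat:2, we:2, child:2, follow:1, bad:1, small:1, tree:1, wake:1, call:1, wait:1, new:1, return:1, leave:1, hate:1, them:1, day:1, chair:1
Σf² = 30; N² = 484
Repeat rate = 30 / 484 = 0.06

0.06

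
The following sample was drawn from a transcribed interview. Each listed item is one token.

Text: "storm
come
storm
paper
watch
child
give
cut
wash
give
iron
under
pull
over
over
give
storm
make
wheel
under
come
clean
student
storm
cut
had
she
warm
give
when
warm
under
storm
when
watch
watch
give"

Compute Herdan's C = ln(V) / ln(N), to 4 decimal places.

0.8296

N = 37, V = 20.
ln(V) = 2.995732, ln(N) = 3.610918
C = 2.995732 / 3.610918 = 0.8296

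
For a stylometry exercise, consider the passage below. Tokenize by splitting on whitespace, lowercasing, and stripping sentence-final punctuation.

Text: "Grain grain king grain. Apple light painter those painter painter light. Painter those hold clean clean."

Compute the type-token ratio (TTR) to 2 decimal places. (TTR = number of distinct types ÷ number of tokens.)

N = 16 tokens, V = 8 types.
TTR = V / N = 8 / 16 = 0.50

0.50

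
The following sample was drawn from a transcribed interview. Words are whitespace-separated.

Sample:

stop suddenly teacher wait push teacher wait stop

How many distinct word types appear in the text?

Distinct types: {push, stop, suddenly, teacher, wait}
V = 5

5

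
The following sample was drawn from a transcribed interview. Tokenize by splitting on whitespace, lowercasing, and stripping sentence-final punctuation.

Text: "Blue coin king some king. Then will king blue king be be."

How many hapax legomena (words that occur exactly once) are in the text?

4

Frequencies: king:4, blue:2, be:2, coin:1, some:1, then:1, will:1
Hapax (freq=1): coin, some, then, will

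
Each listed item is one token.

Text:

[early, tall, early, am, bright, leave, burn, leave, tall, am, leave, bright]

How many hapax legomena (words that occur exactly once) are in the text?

1

Frequencies: leave:3, early:2, tall:2, am:2, bright:2, burn:1
Hapax (freq=1): burn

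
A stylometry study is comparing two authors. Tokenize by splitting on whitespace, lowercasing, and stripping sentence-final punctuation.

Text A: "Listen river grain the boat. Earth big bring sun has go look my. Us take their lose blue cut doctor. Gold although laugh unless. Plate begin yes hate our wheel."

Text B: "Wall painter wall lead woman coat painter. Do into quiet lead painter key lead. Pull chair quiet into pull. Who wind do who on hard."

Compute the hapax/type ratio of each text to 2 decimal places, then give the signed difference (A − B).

A: hapax=30, V=30, ratio=1.00
B: hapax=7, V=15, ratio=0.47
Difference = 1.00 − 0.47 = 0.53

0.53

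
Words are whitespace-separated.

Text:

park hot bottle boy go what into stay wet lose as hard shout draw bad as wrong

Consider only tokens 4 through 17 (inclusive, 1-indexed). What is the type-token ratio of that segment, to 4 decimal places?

Segment tokens 4–17: boy, go, what, into, stay, wet, lose, as, hard, shout, draw, bad, as, wrong
Segment N = 14, segment V = 13.
TTR = 13 / 14 = 0.9286

0.9286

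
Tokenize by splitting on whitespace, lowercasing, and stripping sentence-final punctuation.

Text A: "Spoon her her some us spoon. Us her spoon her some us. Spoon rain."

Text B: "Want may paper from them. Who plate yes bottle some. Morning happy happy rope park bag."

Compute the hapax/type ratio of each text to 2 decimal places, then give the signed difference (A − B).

A: hapax=1, V=5, ratio=0.20
B: hapax=14, V=15, ratio=0.93
Difference = 0.20 − 0.93 = -0.73

-0.73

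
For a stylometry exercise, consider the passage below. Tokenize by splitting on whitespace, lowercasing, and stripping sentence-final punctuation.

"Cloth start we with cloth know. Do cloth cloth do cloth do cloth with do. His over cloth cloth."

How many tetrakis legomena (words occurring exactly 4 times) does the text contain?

Frequencies: cloth:8, do:4, with:2, start:1, we:1, know:1, his:1, over:1
Words with frequency 4: do

1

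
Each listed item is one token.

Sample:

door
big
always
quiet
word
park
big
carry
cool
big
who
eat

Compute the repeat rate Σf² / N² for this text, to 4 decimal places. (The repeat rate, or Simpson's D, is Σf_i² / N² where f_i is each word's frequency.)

Frequencies: big:3, door:1, always:1, quiet:1, word:1, park:1, carry:1, cool:1, who:1, eat:1
Σf² = 18; N² = 144
Repeat rate = 18 / 144 = 0.1250

0.1250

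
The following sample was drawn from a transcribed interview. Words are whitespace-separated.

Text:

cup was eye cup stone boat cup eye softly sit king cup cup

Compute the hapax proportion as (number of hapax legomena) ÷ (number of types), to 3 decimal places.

Frequencies: cup:5, eye:2, was:1, stone:1, boat:1, softly:1, sit:1, king:1
Hapax count = 6; type count = 8.
Ratio = 6 / 8 = 0.750

0.750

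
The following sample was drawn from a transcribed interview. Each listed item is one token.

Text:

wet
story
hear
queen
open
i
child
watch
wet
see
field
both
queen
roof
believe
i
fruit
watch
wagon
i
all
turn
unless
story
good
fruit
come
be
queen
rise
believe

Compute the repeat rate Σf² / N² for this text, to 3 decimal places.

Frequencies: queen:3, i:3, wet:2, story:2, watch:2, believe:2, fruit:2, hear:1, open:1, child:1, see:1, field:1, both:1, roof:1, wagon:1, all:1, turn:1, unless:1, good:1, come:1, … (2 more, each freq 1)
Σf² = 53; N² = 961
Repeat rate = 53 / 961 = 0.055

0.055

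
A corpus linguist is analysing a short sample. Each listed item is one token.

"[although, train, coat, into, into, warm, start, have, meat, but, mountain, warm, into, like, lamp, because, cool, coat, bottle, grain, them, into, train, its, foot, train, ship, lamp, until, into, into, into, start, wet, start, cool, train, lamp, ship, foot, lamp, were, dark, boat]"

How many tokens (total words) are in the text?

Tokens: although, train, coat, into, into, warm, start, have, meat, but, mountain, warm, into, like, lamp, because, cool, coat, bottle, grain, them, into, train, its, foot, train, ship, lamp, until, into, into, into, start, wet, start, cool, train, lamp, ship, foot, lamp, were, dark, boat
N = 44

44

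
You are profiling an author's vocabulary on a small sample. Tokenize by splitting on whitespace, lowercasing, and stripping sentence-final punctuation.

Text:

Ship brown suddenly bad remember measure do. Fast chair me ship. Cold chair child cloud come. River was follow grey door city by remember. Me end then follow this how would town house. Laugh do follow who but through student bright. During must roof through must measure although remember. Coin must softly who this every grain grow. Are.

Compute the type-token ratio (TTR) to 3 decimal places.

N = 58 tokens, V = 44 types.
TTR = V / N = 44 / 58 = 0.759

0.759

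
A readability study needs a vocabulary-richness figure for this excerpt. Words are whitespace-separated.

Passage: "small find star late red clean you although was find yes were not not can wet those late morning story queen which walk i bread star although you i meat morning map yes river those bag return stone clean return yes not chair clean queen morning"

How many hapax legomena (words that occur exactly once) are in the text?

Frequencies: clean:3, yes:3, not:3, morning:3, find:2, star:2, late:2, you:2, although:2, those:2, queen:2, i:2, return:2, small:1, red:1, was:1, were:1, can:1, wet:1, story:1, … (9 more, each freq 1)
Hapax (freq=1): bag, bread, can, chair, map, meat, red, river, small, stone, story, walk, was, were, wet, which

16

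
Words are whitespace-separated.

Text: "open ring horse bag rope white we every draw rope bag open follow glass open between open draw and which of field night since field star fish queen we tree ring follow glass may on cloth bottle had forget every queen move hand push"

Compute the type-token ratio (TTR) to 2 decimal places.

0.70

N = 44 tokens, V = 31 types.
TTR = V / N = 31 / 44 = 0.70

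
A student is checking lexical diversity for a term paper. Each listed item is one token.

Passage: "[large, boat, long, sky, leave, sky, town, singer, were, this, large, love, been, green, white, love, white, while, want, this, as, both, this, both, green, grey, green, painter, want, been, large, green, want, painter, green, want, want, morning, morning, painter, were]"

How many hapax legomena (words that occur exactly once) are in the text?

Frequencies: green:5, want:5, large:3, this:3, painter:3, sky:2, were:2, love:2, been:2, white:2, both:2, morning:2, boat:1, long:1, leave:1, town:1, singer:1, while:1, as:1, grey:1
Hapax (freq=1): as, boat, grey, leave, long, singer, town, while

8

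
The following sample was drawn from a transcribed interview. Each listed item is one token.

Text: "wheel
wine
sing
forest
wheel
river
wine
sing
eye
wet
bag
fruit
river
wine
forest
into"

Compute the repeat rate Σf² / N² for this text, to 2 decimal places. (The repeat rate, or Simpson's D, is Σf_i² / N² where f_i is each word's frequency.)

0.12

Frequencies: wine:3, wheel:2, sing:2, forest:2, river:2, eye:1, wet:1, bag:1, fruit:1, into:1
Σf² = 30; N² = 256
Repeat rate = 30 / 256 = 0.12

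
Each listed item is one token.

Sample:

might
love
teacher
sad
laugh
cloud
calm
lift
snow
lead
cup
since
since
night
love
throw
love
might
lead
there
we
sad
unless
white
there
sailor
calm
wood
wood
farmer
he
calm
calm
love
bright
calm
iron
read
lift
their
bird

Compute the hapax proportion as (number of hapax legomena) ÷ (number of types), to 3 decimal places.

0.667

Frequencies: calm:5, love:4, might:2, sad:2, lift:2, lead:2, since:2, there:2, wood:2, teacher:1, laugh:1, cloud:1, snow:1, cup:1, night:1, throw:1, we:1, unless:1, white:1, sailor:1, … (7 more, each freq 1)
Hapax count = 18; type count = 27.
Ratio = 18 / 27 = 0.667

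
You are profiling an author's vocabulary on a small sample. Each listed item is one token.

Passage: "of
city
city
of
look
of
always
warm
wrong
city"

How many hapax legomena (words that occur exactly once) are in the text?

Frequencies: of:3, city:3, look:1, always:1, warm:1, wrong:1
Hapax (freq=1): always, look, warm, wrong

4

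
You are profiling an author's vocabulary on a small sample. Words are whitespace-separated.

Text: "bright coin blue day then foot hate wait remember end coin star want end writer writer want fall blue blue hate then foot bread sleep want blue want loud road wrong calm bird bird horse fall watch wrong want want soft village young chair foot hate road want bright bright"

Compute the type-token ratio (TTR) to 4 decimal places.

0.5400

N = 50 tokens, V = 27 types.
TTR = V / N = 27 / 50 = 0.5400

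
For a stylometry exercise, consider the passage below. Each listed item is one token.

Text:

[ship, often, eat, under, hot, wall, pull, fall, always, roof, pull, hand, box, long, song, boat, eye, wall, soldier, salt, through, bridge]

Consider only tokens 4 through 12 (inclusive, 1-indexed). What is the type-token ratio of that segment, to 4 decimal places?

Segment tokens 4–12: under, hot, wall, pull, fall, always, roof, pull, hand
Segment N = 9, segment V = 8.
TTR = 8 / 9 = 0.8889

0.8889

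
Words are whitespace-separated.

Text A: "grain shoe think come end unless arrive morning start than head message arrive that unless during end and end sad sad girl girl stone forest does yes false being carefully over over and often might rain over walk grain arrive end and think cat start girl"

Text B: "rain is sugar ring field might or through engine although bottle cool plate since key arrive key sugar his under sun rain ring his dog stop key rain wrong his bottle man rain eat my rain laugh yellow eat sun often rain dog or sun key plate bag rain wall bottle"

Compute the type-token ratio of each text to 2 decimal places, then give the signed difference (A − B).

0.06

TTR(A) = 30/46 = 0.65
TTR(B) = 30/51 = 0.59
Difference = 0.65 − 0.59 = 0.06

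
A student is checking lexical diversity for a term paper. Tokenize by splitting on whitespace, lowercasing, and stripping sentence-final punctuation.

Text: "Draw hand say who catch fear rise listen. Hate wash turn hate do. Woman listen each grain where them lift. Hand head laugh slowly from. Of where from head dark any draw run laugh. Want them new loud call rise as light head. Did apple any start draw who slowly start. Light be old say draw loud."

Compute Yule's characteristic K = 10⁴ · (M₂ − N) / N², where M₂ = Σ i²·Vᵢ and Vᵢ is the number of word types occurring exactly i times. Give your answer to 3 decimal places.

147.738

Frequencies: draw:4, head:3, hand:2, say:2, who:2, rise:2, listen:2, hate:2, where:2, them:2, laugh:2, slowly:2, from:2, any:2, loud:2, light:2, start:2, catch:1, fear:1, wash:1, … (17 more, each freq 1)
N = 57. Frequency spectrum: V_1=20, V_2=15, V_3=1, V_4=1
M₂ = 1²·20 + 2²·15 + 3²·1 + 4²·1 = 105
K = 10000 × (105 − 57) / 57² = 147.738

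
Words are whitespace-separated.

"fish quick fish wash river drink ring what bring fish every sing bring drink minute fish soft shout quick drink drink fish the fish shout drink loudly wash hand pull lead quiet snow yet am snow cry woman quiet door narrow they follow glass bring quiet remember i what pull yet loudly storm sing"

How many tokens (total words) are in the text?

Tokens: fish, quick, fish, wash, river, drink, ring, what, bring, fish, every, sing, bring, drink, minute, fish, soft, shout, quick, drink, drink, fish, the, fish, shout, drink, loudly, wash, hand, pull, lead, quiet, snow, yet, am, snow, cry, woman, quiet, door, narrow, they, follow, glass, bring, quiet, remember, i, what, pull, yet, loudly, storm, sing
N = 54

54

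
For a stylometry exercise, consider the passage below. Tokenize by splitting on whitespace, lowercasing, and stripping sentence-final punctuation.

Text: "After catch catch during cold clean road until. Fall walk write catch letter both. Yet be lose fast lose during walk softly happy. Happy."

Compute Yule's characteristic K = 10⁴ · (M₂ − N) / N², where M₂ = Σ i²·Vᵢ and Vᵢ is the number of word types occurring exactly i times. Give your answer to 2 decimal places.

Frequencies: catch:3, during:2, walk:2, lose:2, happy:2, after:1, cold:1, clean:1, road:1, until:1, fall:1, write:1, letter:1, both:1, yet:1, be:1, fast:1, softly:1
N = 24. Frequency spectrum: V_1=13, V_2=4, V_3=1
M₂ = 1²·13 + 2²·4 + 3²·1 = 38
K = 10000 × (38 − 24) / 24² = 243.06

243.06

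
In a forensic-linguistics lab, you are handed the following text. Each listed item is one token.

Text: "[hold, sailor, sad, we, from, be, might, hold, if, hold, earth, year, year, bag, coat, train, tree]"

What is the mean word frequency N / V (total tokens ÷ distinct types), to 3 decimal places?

1.214

N = 17 tokens, V = 14 types.
Mean frequency = N / V = 17 / 14 = 1.214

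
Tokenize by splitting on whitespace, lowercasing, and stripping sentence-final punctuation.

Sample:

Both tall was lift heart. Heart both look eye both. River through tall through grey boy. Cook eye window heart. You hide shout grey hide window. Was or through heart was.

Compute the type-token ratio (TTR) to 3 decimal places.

N = 31 tokens, V = 17 types.
TTR = V / N = 17 / 31 = 0.548

0.548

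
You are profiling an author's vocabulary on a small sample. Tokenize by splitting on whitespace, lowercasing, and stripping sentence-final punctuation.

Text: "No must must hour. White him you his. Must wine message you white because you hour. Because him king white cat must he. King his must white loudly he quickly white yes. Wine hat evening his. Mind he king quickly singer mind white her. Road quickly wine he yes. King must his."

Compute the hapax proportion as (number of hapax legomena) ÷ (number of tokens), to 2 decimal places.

0.17

Frequencies: must:6, white:6, his:4, king:4, he:4, you:3, wine:3, quickly:3, hour:2, him:2, because:2, yes:2, mind:2, no:1, message:1, cat:1, loudly:1, hat:1, evening:1, singer:1, … (2 more, each freq 1)
Hapax count = 9; token count = 52.
Ratio = 9 / 52 = 0.17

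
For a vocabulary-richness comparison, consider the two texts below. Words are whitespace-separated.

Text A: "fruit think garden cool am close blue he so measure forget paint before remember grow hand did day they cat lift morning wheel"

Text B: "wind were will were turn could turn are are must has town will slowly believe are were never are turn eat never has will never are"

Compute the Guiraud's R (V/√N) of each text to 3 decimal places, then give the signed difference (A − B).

2.246

A: V=23, N=23, R=4.796
B: V=13, N=26, R=2.550
Difference = 4.796 − 2.550 = 2.246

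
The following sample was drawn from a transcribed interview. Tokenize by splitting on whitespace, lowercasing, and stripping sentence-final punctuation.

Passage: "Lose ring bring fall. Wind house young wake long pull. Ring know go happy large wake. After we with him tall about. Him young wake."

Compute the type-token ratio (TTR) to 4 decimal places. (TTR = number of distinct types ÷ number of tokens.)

0.8000

N = 25 tokens, V = 20 types.
TTR = V / N = 20 / 25 = 0.8000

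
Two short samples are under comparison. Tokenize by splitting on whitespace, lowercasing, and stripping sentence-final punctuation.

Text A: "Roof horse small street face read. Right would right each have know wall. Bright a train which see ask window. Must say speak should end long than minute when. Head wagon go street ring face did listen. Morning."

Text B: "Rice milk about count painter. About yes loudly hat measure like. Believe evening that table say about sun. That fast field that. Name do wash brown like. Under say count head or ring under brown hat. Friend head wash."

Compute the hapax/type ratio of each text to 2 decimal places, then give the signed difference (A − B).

A: hapax=32, V=35, ratio=0.91
B: hapax=17, V=27, ratio=0.63
Difference = 0.91 − 0.63 = 0.28

0.28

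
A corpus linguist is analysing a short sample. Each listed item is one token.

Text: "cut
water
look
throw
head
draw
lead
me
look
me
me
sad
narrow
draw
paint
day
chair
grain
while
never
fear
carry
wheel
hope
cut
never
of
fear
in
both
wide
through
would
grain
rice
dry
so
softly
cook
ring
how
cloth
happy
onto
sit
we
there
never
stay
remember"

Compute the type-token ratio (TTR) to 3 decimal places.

N = 50 tokens, V = 41 types.
TTR = V / N = 41 / 50 = 0.820

0.820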